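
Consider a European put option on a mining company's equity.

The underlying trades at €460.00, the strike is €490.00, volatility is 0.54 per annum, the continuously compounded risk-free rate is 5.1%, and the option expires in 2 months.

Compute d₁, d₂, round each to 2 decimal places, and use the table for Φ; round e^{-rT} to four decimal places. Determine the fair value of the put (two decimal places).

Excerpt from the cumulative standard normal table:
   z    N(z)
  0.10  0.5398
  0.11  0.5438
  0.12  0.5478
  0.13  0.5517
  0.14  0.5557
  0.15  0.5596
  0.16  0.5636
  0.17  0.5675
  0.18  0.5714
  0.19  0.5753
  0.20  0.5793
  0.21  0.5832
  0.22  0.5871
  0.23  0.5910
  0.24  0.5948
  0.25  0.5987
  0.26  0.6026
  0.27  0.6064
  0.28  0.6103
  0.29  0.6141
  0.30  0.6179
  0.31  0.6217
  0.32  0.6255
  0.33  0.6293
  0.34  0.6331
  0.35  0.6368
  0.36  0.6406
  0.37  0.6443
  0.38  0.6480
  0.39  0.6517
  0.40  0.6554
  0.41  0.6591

€55.60

σ√T = 0.54·√0.1667 = 0.2205
ln(S/K) + (r + σ²/2)T = ln(460/490) + (0.051 + 0.54²/2)·0.1667 = -0.0632 + 0.0328 = -0.0304
d₁ = -0.0304 / 0.2205 = -0.1378 ⇒ -0.14
d₂ = d₁ − σ√T = -0.1378 − 0.2205 = -0.3583 ⇒ -0.36
exp(−rT) = exp(−0.051·0.1667) = 0.9915
N(−d₂) = N(0.36) = 0.6406;  N(−d₁) = N(0.14) = 0.5557
P = 490·0.9915·0.6406 − 460·0.5557 = 311.2259 − 255.6220 = 55.6039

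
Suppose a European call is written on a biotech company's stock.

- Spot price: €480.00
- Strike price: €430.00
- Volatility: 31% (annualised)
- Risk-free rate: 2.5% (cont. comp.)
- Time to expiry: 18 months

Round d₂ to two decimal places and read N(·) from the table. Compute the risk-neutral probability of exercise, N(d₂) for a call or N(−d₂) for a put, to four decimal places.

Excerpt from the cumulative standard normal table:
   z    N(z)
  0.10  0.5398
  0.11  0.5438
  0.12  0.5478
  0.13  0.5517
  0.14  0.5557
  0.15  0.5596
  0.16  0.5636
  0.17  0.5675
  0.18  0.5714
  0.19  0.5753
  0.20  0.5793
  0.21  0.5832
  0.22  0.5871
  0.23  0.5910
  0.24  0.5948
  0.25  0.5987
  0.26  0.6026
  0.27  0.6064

T = 1.5;  σ√T = 0.3797
d₁ = [ln(480/430) + (0.025 + 0.31²/2)·1.5] / 0.3797 = [0.1100 + 0.1096] / 0.3797 = 0.5783 → 0.58
d₂ = d₁ − σ√T = 0.5783 − 0.3797 = 0.1987 → 0.20
Pr(exercise) under Q = N(d₂) = 0.5793

0.5793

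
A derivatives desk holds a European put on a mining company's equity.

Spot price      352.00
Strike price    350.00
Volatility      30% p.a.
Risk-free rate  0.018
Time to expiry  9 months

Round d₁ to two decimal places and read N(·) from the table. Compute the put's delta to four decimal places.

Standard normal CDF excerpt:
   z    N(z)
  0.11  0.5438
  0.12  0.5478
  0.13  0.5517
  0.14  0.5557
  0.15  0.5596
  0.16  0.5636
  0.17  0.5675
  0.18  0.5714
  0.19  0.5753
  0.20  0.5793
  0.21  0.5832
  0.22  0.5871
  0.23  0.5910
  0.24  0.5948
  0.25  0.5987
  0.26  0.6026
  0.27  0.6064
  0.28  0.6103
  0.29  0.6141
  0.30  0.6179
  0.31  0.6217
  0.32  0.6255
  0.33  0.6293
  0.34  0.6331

σ√T = 0.3·√0.75 = 0.2598
d₁ = [ln(352/350) + (0.018 + 0.3²/2)·0.75] / 0.2598 = [0.0057 + 0.0473] / 0.2598 = 0.2038 → 0.20
N(d₁) = N(0.20) = 0.5793
Δ_put = N(d₁) − 1 = 0.5793 − 1 = -0.4207

-0.4207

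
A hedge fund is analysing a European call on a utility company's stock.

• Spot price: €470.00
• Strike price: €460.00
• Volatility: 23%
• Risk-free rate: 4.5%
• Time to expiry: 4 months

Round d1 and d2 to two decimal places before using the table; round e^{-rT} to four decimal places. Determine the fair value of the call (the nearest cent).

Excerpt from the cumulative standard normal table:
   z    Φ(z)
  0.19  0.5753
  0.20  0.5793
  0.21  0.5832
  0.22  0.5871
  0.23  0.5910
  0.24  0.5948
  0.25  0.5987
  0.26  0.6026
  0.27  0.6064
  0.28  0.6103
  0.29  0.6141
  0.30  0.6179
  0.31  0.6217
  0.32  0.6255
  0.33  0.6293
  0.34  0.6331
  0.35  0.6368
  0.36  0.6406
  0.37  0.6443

€33.28

σ√T = 0.23·√0.3333 = 0.1328
d₁ = [ln(470/460) + (0.045 + 0.23²/2)·0.3333] / 0.1328 = [0.0215 + 0.0238] / 0.1328 = 0.3413 which rounds to 0.34
d₂ = d₁ − σ√T = 0.3413 − 0.1328 = 0.2085 which rounds to 0.21
exp(−rT) = exp(−0.045·0.3333) = 0.9851
N(d₁) = N(0.34) = 0.6331;  N(d₂) = N(0.21) = 0.5832
C = 470·0.6331 − 460·0.9851·0.5832 = 297.5570 − 264.2747 = 33.2823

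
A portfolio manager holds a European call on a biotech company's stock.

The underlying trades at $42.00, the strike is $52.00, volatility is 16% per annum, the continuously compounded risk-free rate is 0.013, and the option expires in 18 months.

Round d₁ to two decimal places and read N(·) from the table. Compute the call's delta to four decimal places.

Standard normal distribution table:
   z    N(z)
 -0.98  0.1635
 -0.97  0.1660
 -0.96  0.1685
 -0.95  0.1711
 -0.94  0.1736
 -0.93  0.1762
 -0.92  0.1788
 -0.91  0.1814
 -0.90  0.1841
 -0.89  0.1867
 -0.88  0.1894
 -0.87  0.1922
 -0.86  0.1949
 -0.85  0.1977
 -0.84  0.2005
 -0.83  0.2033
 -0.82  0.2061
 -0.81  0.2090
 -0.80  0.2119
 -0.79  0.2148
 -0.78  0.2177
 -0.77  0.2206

0.1867

σ√T = 0.16·√1.5 = 0.1960
ln(S/K) + (r + σ²/2)T = ln(42/52) + (0.013 + 0.16²/2)·1.5 = -0.2136 + 0.0387 = -0.1749
d₁ = -0.1749 / 0.1960 = -0.8924 ⇒ -0.89
N(d₁) = N(-0.89) = 0.1867
Δ_call = N(d₁) = 0.1867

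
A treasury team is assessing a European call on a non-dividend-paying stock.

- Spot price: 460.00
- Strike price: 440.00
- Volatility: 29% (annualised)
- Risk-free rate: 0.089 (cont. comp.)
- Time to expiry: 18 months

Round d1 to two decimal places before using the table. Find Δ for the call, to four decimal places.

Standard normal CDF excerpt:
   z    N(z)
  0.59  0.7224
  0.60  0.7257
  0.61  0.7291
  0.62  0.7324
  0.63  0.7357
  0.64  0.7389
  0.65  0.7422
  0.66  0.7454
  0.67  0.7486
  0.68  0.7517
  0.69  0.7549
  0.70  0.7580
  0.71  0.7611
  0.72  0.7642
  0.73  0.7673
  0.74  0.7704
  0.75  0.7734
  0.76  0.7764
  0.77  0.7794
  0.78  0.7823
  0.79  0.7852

σ√T = 0.29·√1.5 = 0.3552
d₁ = [ln(460/440) + (0.089 + 0.29²/2)·1.5] / 0.3552 = [0.0445 + 0.1966] / 0.3552 = 0.6786 ⇒ 0.68
N(d₁) = N(0.68) = 0.7517
Δ_call = N(d₁) = 0.7517

0.7517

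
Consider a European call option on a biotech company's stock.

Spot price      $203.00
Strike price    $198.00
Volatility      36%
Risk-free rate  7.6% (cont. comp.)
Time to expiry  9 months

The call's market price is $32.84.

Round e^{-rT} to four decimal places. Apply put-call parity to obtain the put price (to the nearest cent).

$16.87

exp(−rT) = exp(−0.076·0.75) = 0.9446
Put-call parity: C − P = S − K·e^(−rT) = 203 − 198·0.9446 = 203 − 187.0308 = 15.9692
P = C − (C − P) = 32.84 − (15.9692) = 16.8708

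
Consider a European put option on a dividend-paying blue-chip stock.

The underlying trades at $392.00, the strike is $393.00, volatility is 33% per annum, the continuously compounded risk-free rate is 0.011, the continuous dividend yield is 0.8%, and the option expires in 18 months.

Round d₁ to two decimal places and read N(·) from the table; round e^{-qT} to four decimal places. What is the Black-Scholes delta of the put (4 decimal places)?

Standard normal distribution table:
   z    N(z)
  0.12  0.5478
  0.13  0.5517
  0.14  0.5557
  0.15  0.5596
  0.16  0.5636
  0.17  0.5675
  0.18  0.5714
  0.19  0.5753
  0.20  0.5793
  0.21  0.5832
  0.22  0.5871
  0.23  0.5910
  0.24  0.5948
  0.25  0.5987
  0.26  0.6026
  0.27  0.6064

-0.4118

T = 1.5;  σ√T = 0.4042
d₁ = [ln(392/393) + (0.011 − 0.008 + ½·0.33²)·1.5] / (σ√T) = (-0.0025 + 0.0862) / 0.4042 = 0.2069 → 0.21
N(d₁) = N(0.21) = 0.5832
Δ_put = e^(−qT)·(N(d₁) − 1) = 0.9881·(0.5832 − 1) = -0.4118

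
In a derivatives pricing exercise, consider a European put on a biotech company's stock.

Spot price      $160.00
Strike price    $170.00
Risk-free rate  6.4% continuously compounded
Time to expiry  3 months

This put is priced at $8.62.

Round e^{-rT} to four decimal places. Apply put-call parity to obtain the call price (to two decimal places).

e^(−rT) = e^(−0.064·0.25) = 0.9841
Put-call parity: C − P = S − K·e^(−rT) = 160 − 170·0.9841 = 160 − 167.2970 = -7.2970
C = P + (C − P) = 8.62 + (-7.2970) = 1.3230

$1.32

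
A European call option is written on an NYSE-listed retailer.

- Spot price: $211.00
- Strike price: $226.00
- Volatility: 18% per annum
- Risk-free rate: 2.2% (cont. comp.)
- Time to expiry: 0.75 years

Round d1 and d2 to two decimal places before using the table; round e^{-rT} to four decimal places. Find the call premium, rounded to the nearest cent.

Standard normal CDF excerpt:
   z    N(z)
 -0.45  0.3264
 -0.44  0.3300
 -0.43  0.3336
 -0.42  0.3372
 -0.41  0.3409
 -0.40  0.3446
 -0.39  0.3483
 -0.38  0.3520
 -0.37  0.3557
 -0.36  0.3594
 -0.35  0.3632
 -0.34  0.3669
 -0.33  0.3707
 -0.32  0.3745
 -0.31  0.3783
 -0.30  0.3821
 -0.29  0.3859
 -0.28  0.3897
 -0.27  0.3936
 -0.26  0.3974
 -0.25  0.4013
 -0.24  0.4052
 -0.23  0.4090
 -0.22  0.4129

T = 0.75;  σ√T = 0.1559
d₁ = [ln(211/226) + (0.022 + ½·0.18²)·0.75] / (σ√T) = (-0.0687 + 0.0286) / 0.1559 = -0.2568 ≈ -0.26
d₂ = -0.2568 − 0.1559 = -0.4127 ≈ -0.41
exp(−rT) = exp(−0.022·0.75) = 0.9836
N(d₁) = N(-0.26) = 0.3974;  N(d₂) = N(-0.41) = 0.3409
C = 211·0.3974 − 226·0.9836·0.3409 = 83.8514 − 75.7799 = 8.0715

$8.07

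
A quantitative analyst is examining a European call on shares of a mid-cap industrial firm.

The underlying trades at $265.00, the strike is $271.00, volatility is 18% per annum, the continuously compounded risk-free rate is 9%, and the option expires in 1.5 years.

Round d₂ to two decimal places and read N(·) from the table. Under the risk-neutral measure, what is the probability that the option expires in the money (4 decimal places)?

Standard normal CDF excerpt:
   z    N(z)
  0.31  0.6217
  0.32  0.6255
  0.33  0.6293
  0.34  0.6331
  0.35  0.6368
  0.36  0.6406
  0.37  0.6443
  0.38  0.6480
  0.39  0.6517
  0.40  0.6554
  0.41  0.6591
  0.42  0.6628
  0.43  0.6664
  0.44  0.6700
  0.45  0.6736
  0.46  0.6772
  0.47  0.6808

0.6554

T = 1.5;  σ√T = 0.2205
d₁ = [ln(265/271) + (0.09 + ½·0.18²)·1.5] / (σ√T) = (-0.0224 + 0.1593) / 0.2205 = 0.6210 ≈ 0.62
d₂ = 0.6210 − 0.2205 = 0.4006 ≈ 0.40
Pr(exercise) under Q = N(d₂) = 0.6554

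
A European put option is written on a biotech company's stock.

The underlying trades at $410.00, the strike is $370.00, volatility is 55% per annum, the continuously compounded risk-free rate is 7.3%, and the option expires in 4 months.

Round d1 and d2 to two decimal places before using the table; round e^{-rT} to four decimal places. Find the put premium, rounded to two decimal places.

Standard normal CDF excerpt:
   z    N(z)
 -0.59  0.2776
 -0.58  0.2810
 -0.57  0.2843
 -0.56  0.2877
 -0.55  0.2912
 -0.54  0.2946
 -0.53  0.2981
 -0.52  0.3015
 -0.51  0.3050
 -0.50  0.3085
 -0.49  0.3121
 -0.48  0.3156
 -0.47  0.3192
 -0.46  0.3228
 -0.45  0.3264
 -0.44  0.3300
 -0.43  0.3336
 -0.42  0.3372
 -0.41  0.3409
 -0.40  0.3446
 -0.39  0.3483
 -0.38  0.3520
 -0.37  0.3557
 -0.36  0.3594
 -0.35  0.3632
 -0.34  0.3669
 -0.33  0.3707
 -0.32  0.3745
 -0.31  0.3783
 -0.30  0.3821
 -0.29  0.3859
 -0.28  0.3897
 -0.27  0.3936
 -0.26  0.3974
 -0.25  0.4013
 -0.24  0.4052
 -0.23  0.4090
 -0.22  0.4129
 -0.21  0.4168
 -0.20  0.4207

T = 0.3333;  σ√T = 0.3175
d₁ = [ln(410/370) + (0.073 + 0.55²/2)·0.3333] / 0.3175 = [0.1027 + 0.0747] / 0.3175 = 0.5587 which rounds to 0.56
d₂ = d₁ − σ√T = 0.5587 − 0.3175 = 0.2411 which rounds to 0.24
exp(−rT) = exp(−0.073·0.3333) = 0.9760
P = 370·0.9760·N(-0.24) − 410·N(-0.56) = 370·0.9760·0.4052 − 410·0.2877 = 146.3258 − 117.9570 = 28.3688

$28.37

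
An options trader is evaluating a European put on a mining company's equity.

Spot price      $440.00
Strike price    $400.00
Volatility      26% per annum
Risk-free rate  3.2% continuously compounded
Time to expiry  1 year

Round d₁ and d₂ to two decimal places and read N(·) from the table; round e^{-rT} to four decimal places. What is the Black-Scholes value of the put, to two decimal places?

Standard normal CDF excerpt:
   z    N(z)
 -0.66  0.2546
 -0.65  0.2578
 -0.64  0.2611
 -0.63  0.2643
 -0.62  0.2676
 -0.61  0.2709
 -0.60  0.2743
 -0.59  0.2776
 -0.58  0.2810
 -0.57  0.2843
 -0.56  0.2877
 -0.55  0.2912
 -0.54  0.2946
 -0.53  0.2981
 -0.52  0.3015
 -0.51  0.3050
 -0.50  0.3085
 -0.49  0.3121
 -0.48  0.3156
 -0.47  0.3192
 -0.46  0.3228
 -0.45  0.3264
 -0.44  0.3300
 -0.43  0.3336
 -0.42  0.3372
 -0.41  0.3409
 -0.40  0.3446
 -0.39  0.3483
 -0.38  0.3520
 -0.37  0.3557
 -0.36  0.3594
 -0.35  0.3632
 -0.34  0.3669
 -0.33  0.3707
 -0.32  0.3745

$21.49

σ√T = 0.26 × 1.0000 = 0.2600
d₁ = [ln(440/400) + (0.032 + 0.26²/2)·1] / 0.2600 = [0.0953 + 0.0658] / 0.2600 = 0.6197 which rounds to 0.62
d₂ = d₁ − σ√T = 0.6197 − 0.2600 = 0.3597 which rounds to 0.36
exp(−rT) = exp(−0.032·1) = 0.9685
N(−d₂) = N(-0.36) = 0.3594;  N(−d₁) = N(-0.62) = 0.2676
P = 400·0.9685·0.3594 − 440·0.2676 = 139.2316 − 117.7440 = 21.4876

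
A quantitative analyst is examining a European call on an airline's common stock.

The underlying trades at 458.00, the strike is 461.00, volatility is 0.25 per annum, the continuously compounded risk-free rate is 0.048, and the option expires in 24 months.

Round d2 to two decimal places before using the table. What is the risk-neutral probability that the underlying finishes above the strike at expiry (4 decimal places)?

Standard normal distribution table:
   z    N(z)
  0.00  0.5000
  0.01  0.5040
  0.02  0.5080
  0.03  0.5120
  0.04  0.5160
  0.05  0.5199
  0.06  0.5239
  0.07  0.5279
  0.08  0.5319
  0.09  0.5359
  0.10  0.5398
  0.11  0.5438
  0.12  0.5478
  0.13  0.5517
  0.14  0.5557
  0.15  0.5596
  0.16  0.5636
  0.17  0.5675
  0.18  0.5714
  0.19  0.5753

0.5319

σ√T = 0.25 × 1.4142 = 0.3536
d₁ = [ln(458/461) + (0.048 + 0.25²/2)·2] / 0.3536 = [-0.0065 + 0.1585] / 0.3536 = 0.4298 ≈ 0.43
d₂ = d₁ − σ√T = 0.4298 − 0.3536 = 0.0763 ≈ 0.08
Pr(exercise) under Q = N(d₂) = 0.5319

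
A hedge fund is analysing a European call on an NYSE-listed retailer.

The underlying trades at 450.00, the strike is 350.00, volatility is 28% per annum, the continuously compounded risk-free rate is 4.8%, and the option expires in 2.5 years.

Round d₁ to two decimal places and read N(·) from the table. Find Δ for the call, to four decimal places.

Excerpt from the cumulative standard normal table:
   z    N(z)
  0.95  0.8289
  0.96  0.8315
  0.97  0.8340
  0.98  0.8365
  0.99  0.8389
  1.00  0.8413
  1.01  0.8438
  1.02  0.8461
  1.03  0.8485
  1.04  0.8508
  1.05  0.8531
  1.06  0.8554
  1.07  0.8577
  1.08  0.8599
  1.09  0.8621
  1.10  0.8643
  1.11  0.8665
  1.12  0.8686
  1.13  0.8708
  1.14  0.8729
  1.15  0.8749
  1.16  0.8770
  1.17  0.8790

0.8554

σ√T = 0.28 × 1.5811 = 0.4427
d₁ = [ln(450/350) + (0.048 + 0.28²/2)·2.5] / 0.4427 = [0.2513 + 0.2180] / 0.4427 = 1.0601 → 1.06
N(d₁) = N(1.06) = 0.8554
Δ_call = N(d₁) = 0.8554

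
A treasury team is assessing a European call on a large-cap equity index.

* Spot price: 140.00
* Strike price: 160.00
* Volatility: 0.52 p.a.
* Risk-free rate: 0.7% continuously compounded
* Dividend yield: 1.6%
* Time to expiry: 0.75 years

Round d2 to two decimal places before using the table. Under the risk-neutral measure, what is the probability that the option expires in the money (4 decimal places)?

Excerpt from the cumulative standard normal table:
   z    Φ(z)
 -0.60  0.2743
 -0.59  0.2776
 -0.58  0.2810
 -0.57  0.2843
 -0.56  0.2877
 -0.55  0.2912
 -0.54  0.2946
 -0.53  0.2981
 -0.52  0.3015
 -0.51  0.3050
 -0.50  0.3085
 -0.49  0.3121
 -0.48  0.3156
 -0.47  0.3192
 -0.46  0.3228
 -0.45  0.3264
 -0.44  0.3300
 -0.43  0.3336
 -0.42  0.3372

T = 0.75;  σ√T = 0.4503
ln(S/K) + (r − q + σ²/2)T = ln(140/160) + (0.007 − 0.016 + 0.52²/2)·0.75 = -0.1335 + 0.0947 = -0.0389
d₁ = -0.0389 / 0.4503 = -0.0863 ⇒ -0.09
d₂ = d₁ − σ√T = -0.0863 − 0.4503 = -0.5367 ⇒ -0.54
Risk-neutral Pr[S_T > K] = N(d₂) = N(-0.54) = 0.2946

0.2946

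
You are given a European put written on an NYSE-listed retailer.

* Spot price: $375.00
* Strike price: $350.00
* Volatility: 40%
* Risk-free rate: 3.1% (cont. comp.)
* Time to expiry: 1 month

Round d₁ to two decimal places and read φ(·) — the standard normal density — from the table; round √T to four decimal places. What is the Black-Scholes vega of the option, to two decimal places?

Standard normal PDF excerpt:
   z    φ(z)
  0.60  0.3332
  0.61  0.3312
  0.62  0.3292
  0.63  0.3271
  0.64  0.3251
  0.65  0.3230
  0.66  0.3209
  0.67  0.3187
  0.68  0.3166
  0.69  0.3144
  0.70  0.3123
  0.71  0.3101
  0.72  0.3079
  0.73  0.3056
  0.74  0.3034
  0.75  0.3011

T = 0.08333;  σ√T = 0.1155
d₁ = [ln(375/350) + (0.031 + ½·0.4²)·0.08333] / (σ√T) = (0.0690 + 0.0093) / 0.1155 = 0.6776 → 0.68
√T = √0.08333 = 0.2887
φ(d₁) = φ(0.68) = 0.3166
vega = S·φ(d₁)·√T = 375·0.3166·0.2887 = 34.2759

34.28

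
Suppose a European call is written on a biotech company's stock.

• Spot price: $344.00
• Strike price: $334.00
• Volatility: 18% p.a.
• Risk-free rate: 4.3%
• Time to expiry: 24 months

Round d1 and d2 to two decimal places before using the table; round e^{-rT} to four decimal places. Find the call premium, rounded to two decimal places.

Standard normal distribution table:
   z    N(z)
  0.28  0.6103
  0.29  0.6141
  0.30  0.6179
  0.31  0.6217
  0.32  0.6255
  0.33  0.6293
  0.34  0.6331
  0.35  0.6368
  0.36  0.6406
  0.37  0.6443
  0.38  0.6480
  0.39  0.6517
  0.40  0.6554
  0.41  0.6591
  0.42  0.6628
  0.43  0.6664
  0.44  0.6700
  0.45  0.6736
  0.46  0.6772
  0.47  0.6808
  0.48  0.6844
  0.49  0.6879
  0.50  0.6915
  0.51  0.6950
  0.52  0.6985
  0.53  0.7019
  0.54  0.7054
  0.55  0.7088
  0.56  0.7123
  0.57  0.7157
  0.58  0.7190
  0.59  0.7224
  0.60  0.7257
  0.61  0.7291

$54.47

σ√T = 0.18 × 1.4142 = 0.2546
d₁ = [ln(344/334) + (0.043 + 0.18²/2)·2] / 0.2546 = [0.0295 + 0.1184] / 0.2546 = 0.5810 ⇒ 0.58
d₂ = d₁ − σ√T = 0.5810 − 0.2546 = 0.3265 ⇒ 0.33
exp(−rT) = exp(−0.043·2) = 0.9176
C = 344·N(0.58) − 334·0.9176·N(0.33) = 344·0.7190 − 334·0.9176·0.6293 = 247.3360 − 192.8669 = 54.4691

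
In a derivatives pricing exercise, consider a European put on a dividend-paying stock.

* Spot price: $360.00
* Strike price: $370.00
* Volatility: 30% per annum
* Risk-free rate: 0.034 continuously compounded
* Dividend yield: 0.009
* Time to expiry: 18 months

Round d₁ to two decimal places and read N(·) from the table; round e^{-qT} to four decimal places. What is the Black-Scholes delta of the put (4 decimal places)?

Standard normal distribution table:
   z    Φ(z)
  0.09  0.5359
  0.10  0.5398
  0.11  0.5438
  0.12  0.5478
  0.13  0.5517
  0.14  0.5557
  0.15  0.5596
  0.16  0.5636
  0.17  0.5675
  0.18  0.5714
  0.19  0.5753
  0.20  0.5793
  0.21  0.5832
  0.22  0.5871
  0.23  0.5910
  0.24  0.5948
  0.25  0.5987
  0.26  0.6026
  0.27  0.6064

-0.4112

T = 1.5;  σ√T = 0.3674
d₁ = [ln(360/370) + (0.034 − 0.009 + 0.3²/2)·1.5] / 0.3674 = [-0.0274 + 0.1050] / 0.3674 = 0.2112 → 0.21
N(d₁) = N(0.21) = 0.5832
Δ_put = exp(−qT)·(N(d₁) − 1) = 0.9866·(0.5832 − 1) = -0.4112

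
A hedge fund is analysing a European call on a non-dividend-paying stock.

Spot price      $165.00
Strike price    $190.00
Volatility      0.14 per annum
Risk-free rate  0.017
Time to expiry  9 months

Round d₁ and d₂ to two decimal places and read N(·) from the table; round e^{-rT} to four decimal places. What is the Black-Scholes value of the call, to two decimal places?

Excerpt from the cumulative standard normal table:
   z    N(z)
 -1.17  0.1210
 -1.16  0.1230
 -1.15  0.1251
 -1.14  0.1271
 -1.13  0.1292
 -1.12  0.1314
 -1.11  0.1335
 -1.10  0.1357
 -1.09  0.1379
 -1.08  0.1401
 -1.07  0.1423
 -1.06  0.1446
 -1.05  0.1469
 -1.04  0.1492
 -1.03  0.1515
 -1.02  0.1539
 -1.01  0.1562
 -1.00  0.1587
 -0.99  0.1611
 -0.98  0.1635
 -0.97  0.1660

$1.54

T = 0.75;  σ√T = 0.1212
d₁ = [ln(165/190) + (0.017 + ½·0.14²)·0.75] / (σ√T) = (-0.1411 + 0.0201) / 0.1212 = -0.9978 → -1.00
d₂ = -0.9978 − 0.1212 = -1.1191 → -1.12
exp(−rT) = exp(−0.017·0.75) = 0.9873
N(d₁) = N(-1.00) = 0.1587;  N(d₂) = N(-1.12) = 0.1314
C = 165·0.1587 − 190·0.9873·0.1314 = 26.1855 − 24.6489 = 1.5366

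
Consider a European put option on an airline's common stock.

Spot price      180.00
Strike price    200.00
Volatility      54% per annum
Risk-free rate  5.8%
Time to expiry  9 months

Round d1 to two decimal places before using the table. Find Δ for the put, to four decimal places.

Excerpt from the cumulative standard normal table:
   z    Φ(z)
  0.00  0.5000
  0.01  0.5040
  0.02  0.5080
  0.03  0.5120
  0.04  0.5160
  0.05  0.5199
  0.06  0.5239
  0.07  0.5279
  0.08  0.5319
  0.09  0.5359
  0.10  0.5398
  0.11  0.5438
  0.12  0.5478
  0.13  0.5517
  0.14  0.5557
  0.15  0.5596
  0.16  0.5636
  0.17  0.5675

σ√T = 0.54·√0.75 = 0.4677
d₁ = [ln(180/200) + (0.058 + 0.54²/2)·0.75] / 0.4677 = [-0.1054 + 0.1529] / 0.4677 = 0.1015 ≈ 0.10
N(d₁) = N(0.10) = 0.5398
Δ_put = N(d₁) − 1 = 0.5398 − 1 = -0.4602

-0.4602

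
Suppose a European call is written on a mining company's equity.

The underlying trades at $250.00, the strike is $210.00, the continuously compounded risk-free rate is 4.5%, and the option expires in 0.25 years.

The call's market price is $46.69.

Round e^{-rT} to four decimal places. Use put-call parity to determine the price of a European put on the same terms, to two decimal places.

$4.34

exp(−rT) = exp(−0.045·0.25) = 0.9888
Put-call parity: C − P = S − K·e^(−rT) = 250 − 210·0.9888 = 250 − 207.6480 = 42.3520
P = C − (C − P) = 46.69 − (42.3520) = 4.3380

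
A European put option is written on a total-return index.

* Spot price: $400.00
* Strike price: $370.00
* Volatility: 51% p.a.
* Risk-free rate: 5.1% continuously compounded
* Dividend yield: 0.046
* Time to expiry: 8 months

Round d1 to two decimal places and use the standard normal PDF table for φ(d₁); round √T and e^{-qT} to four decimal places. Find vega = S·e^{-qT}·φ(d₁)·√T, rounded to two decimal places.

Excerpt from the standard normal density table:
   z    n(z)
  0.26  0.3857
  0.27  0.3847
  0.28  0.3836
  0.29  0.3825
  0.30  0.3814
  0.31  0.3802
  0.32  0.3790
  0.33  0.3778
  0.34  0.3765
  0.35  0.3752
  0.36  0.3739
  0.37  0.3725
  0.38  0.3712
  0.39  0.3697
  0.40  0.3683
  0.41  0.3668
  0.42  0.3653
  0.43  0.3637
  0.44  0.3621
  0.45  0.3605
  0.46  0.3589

σ√T = 0.51 × 0.8165 = 0.4164
d₁ = [ln(400/370) + (0.051 − 0.046 + 0.51²/2)·0.6667] / 0.4164 = [0.0780 + 0.0900] / 0.4164 = 0.4034 → 0.40
√T = √0.6667 = 0.8165
φ(d₁) = φ(0.40) = 0.3683
exp(−qT) = exp(−0.046·0.6667) = 0.9698
vega = S·exp(−qT)·φ(d₁)·√T = 400·0.9698·0.3683·0.8165 = 116.6541
(Vega is the same for a European call and put with the same parameters.)

116.65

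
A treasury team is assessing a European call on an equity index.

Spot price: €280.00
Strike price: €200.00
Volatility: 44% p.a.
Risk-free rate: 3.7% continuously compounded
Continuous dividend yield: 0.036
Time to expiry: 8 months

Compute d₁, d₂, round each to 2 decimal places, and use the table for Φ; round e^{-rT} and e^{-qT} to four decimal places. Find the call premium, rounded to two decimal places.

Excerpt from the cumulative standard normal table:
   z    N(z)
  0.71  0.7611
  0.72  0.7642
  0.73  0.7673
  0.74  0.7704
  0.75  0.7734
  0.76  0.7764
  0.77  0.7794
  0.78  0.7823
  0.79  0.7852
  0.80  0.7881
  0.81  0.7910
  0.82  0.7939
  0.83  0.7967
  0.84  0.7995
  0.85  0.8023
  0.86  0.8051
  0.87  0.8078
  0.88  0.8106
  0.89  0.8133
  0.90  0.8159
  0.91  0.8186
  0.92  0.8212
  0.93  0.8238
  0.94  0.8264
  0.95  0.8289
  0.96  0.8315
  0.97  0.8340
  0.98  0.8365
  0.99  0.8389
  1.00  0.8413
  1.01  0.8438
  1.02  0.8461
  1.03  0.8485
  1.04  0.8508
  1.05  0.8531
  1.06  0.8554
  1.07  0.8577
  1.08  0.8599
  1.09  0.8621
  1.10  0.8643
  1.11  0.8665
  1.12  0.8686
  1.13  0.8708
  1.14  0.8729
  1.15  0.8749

σ√T = 0.44 × 0.8165 = 0.3593
d₁ = [ln(280/200) + (0.037 − 0.036 + 0.44²/2)·0.6667] / 0.3593 = [0.3365 + 0.0652] / 0.3593 = 1.1181 ≈ 1.12
d₂ = d₁ − σ√T = 1.1181 − 0.3593 = 0.7588 ≈ 0.76
e^(−qT) = e^(−0.036·0.6667) = 0.9763;  e^(−rT) = e^(−0.037·0.6667) = 0.9756
N(d₁) = N(1.12) = 0.8686;  N(d₂) = N(0.76) = 0.7764
C = 280·0.9763·0.8686 − 200·0.9756·0.7764 = 237.4440 − 151.4912 = 85.9528

€85.95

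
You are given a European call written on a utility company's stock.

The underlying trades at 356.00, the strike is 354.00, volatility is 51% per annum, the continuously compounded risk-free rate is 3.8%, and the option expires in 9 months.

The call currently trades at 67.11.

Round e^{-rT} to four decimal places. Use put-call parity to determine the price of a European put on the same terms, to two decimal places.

55.16

e^(−rT) = e^(−0.038·0.75) = 0.9719
Put-call parity: C − P = S − K·e^(−rT) = 356 − 354·0.9719 = 356 − 344.0526 = 11.9474
P = C − (C − P) = 67.11 − (11.9474) = 55.1626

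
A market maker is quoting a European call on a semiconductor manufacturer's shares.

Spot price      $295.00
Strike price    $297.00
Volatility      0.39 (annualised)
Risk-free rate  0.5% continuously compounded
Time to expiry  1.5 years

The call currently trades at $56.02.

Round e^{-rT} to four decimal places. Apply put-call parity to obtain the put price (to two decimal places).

e^(−rT) = e^(−0.005·1.5) = 0.9925
Put-call parity: C − P = S − K·e^(−rT) = 295 − 297·0.9925 = 295 − 294.7725 = 0.2275
P = C − (C − P) = 56.02 − (0.2275) = 55.7925

$55.79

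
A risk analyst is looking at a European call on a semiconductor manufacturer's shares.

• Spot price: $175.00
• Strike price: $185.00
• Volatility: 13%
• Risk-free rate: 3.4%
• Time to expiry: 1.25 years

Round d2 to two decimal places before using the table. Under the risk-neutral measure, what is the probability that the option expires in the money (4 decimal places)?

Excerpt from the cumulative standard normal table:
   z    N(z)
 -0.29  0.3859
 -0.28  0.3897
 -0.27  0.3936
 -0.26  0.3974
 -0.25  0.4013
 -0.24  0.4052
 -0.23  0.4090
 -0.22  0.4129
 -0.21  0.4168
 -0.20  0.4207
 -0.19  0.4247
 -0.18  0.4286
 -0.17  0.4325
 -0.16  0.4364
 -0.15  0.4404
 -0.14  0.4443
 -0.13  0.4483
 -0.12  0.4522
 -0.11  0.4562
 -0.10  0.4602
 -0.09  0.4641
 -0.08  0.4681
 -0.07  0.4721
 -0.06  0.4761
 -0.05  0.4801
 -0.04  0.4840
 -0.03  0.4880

T = 1.25;  σ√T = 0.1453
d₁ = [ln(175/185) + (0.034 + ½·0.13²)·1.25] / (σ√T) = (-0.0556 + 0.0531) / 0.1453 = -0.0173 ≈ -0.02
d₂ = -0.0173 − 0.1453 = -0.1626 ≈ -0.16
Pr(exercise) under Q = N(d₂) = 0.4364

0.4364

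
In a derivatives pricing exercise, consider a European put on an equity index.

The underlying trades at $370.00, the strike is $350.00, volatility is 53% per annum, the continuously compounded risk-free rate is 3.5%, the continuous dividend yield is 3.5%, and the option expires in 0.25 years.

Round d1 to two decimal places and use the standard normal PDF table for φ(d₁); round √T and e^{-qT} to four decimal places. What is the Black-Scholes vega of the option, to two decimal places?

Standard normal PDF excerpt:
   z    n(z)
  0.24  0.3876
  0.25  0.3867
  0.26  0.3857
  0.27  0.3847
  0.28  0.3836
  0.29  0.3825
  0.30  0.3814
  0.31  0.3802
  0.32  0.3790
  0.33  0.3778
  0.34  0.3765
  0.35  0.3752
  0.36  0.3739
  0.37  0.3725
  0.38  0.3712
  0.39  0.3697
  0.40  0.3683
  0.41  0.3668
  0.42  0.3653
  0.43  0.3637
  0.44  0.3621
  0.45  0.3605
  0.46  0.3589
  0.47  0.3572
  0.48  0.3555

T = 0.25;  σ√T = 0.2650
d₁ = [ln(370/350) + (0.035 − 0.035 + 0.53²/2)·0.25] / 0.2650 = [0.0556 + 0.0351] / 0.2650 = 0.3422 → 0.34
√T = √0.25 = 0.5000
φ(d₁) = φ(0.34) = 0.3765
e^(−qT) = e^(−0.035·0.25) = 0.9913
vega = S·e^(−qT)·φ(d₁)·√T = 370·0.9913·0.3765·0.5000 = 69.0465
(The call has the same vega.)

69.05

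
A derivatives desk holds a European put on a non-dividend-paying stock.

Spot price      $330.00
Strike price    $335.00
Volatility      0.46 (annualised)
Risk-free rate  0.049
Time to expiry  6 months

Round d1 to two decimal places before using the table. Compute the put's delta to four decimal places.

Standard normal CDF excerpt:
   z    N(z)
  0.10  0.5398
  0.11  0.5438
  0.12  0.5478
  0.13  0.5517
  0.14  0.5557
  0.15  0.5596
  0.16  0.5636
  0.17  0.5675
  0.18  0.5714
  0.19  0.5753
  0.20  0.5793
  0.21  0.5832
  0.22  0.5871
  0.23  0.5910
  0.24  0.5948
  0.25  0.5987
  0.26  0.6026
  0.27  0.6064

-0.4247

σ√T = 0.46 × 0.7071 = 0.3253
d₁ = [ln(330/335) + (0.049 + 0.46²/2)·0.5] / 0.3253 = [-0.0150 + 0.0774] / 0.3253 = 0.1917 → 0.19
N(d₁) = N(0.19) = 0.5753
Δ_put = N(d₁) − 1 = 0.5753 − 1 = -0.4247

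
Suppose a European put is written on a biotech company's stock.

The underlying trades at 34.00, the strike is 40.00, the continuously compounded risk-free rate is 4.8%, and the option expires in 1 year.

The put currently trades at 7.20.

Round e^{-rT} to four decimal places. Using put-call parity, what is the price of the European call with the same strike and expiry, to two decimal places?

exp(−rT) = exp(−0.048·1) = 0.9531
Put-call parity: C − P = S − K·e^(−rT) = 34 − 40·0.9531 = 34 − 38.1240 = -4.1240
C = P + (C − P) = 7.20 + (-4.1240) = 3.0760

3.08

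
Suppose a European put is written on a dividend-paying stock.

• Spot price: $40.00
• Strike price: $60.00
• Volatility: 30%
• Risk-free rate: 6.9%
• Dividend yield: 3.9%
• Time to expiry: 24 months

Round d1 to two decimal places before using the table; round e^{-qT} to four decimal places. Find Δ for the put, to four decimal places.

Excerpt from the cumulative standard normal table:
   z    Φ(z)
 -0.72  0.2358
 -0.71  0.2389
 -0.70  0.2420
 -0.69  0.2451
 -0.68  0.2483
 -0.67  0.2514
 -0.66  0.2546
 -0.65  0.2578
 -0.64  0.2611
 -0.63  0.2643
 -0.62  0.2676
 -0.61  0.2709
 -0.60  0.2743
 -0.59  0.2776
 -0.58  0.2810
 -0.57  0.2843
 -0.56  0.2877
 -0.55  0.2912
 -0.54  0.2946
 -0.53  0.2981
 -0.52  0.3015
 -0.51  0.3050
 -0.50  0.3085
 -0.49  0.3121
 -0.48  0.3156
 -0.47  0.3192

-0.6713

σ√T = 0.3 × 1.4142 = 0.4243
d₁ = [ln(40/60) + (0.069 − 0.039 + 0.3²/2)·2] / 0.4243 = [-0.4055 + 0.1500] / 0.4243 = -0.6021 ⇒ -0.60
N(d₁) = N(-0.60) = 0.2743
Δ_put = exp(−qT)·(N(d₁) − 1) = 0.9250·(0.2743 − 1) = -0.6713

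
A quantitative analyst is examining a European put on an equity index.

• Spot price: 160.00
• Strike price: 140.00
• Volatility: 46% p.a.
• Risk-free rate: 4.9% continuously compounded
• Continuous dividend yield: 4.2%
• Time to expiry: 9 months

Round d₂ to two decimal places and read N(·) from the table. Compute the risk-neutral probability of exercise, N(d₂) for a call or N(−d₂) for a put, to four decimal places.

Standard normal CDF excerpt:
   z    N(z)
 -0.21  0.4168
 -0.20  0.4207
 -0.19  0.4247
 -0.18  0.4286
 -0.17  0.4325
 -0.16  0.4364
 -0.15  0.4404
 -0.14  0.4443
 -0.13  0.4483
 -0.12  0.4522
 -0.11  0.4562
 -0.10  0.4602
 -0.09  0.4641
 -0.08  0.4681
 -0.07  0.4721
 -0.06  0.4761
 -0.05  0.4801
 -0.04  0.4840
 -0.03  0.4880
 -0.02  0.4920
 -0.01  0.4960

0.4404

σ√T = 0.46·√0.75 = 0.3984
d₁ = [ln(160/140) + (0.049 − 0.042 + 0.46²/2)·0.75] / 0.3984 = [0.1335 + 0.0846] / 0.3984 = 0.5476 ≈ 0.55
d₂ = d₁ − σ√T = 0.5476 − 0.3984 = 0.1492 ≈ 0.15
Risk-neutral Pr[S_T < K] = N(−d₂) = N(-0.15) = 0.4404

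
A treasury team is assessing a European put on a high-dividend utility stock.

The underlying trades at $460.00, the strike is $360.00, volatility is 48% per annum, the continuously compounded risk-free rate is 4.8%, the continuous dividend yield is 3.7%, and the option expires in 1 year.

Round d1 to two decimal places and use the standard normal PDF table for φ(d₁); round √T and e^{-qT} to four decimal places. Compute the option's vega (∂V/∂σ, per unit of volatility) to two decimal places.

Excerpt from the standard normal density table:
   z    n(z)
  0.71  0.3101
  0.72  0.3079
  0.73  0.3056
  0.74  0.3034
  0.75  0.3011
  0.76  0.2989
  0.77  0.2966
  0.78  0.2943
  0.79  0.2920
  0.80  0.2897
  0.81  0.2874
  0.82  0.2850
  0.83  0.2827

T = 1;  σ√T = 0.4800
d₁ = [ln(460/360) + (0.048 − 0.037 + 0.48²/2)·1] / 0.4800 = [0.2451 + 0.1262] / 0.4800 = 0.7736 → 0.77
√T = √1 = 1.0000
φ(d₁) = φ(0.77) = 0.2966
exp(−qT) = exp(−0.037·1) = 0.9637
vega = S·exp(−qT)·φ(d₁)·√T = 460·0.9637·0.2966·1.0000 = 131.4834
(Call and put vega coincide under Black-Scholes.)

131.48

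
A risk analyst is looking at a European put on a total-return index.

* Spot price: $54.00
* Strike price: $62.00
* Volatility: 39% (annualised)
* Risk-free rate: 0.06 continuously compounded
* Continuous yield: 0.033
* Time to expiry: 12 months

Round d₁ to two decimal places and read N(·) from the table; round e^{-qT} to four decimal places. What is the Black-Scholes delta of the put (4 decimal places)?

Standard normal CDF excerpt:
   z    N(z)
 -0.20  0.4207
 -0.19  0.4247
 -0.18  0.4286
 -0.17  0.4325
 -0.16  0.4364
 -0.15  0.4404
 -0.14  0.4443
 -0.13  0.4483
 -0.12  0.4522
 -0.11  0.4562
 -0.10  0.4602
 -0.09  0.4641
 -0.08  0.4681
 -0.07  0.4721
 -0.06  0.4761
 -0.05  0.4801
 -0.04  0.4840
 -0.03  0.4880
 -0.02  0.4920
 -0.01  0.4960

σ√T = 0.39 × 1.0000 = 0.3900
d₁ = [ln(54/62) + (0.06 − 0.033 + 0.39²/2)·1] / 0.3900 = [-0.1382 + 0.1031] / 0.3900 = -0.0900 ≈ -0.09
N(d₁) = N(-0.09) = 0.4641
Δ_put = exp(−qT)·(N(d₁) − 1) = 0.9675·(0.4641 − 1) = -0.5185

-0.5185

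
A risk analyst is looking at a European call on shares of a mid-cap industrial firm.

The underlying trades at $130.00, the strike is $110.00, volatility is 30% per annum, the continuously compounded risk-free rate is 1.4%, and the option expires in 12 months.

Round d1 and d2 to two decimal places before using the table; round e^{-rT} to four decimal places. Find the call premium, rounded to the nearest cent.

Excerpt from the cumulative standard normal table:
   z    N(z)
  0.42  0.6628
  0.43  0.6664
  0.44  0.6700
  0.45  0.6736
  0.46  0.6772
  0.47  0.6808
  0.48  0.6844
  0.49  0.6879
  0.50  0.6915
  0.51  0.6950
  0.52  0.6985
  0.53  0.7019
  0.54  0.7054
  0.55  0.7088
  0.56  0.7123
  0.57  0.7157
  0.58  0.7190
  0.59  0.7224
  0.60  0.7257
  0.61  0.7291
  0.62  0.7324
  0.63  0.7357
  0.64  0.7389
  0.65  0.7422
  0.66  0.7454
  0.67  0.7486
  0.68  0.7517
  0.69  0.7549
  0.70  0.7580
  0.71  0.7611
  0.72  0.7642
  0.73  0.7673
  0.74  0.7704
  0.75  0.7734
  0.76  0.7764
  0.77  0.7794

$27.48

σ√T = 0.3 × 1.0000 = 0.3000
d₁ = [ln(130/110) + (0.014 + 0.3²/2)·1] / 0.3000 = [0.1671 + 0.0590] / 0.3000 = 0.7535 ≈ 0.75
d₂ = d₁ − σ√T = 0.7535 − 0.3000 = 0.4535 ≈ 0.45
e^(−rT) = e^(−0.014·1) = 0.9861
C = 130·N(0.75) − 110·0.9861·N(0.45) = 130·0.7734 − 110·0.9861·0.6736 = 100.5420 − 73.0661 = 27.4759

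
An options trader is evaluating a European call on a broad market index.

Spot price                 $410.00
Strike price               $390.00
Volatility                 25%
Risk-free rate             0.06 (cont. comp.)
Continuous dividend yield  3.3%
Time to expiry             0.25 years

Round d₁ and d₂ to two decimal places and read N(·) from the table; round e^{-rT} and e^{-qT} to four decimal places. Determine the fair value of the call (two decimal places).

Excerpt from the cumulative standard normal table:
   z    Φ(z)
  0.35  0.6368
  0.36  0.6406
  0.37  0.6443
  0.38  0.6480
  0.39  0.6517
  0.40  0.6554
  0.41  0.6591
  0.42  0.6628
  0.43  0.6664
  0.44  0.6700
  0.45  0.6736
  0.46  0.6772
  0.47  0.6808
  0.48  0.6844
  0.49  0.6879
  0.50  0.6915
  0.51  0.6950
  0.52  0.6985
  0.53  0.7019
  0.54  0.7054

$33.66

σ√T = 0.25·√0.25 = 0.1250
d₁ = [ln(410/390) + (0.06 − 0.033 + 0.25²/2)·0.25] / 0.1250 = [0.0500 + 0.0146] / 0.1250 = 0.5166 ⇒ 0.52
d₂ = d₁ − σ√T = 0.5166 − 0.1250 = 0.3916 ⇒ 0.39
e^(−qT) = e^(−0.033·0.25) = 0.9918;  e^(−rT) = e^(−0.06·0.25) = 0.9851
N(d₁) = N(0.52) = 0.6985;  N(d₂) = N(0.39) = 0.6517
C = 410·0.9918·0.6985 − 390·0.9851·0.6517 = 284.0366 − 250.3760 = 33.6607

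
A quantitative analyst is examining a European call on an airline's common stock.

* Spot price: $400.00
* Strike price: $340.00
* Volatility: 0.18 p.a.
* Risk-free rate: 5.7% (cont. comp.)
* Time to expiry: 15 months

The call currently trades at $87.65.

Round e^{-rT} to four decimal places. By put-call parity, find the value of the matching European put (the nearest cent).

$4.26

exp(−rT) = exp(−0.057·1.25) = 0.9312
Put-call parity: C − P = S − K·e^(−rT) = 400 − 340·0.9312 = 400 − 316.6080 = 83.3920
P = C − (C − P) = 87.65 − (83.3920) = 4.2580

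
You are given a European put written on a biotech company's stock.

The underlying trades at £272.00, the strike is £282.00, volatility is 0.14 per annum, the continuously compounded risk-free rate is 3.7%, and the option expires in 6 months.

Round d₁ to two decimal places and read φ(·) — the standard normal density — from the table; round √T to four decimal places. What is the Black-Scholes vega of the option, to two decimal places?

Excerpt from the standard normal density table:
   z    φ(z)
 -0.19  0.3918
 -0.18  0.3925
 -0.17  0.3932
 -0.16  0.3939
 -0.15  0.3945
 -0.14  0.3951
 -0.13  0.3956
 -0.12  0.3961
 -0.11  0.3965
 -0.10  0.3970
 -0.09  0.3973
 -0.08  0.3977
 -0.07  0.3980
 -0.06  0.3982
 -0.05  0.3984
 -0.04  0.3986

σ√T = 0.14·√0.5 = 0.0990
d₁ = [ln(272/282) + (0.037 + 0.14²/2)·0.5] / 0.0990 = [-0.0361 + 0.0234] / 0.0990 = -0.1283 which rounds to -0.13
√T = √0.5 = 0.7071
φ(d₁) = φ(-0.13) = 0.3956
vega = S·φ(d₁)·√T = 272·0.3956·0.7071 = 76.0862
(Vega is the same for a European call and put with the same parameters.)

76.09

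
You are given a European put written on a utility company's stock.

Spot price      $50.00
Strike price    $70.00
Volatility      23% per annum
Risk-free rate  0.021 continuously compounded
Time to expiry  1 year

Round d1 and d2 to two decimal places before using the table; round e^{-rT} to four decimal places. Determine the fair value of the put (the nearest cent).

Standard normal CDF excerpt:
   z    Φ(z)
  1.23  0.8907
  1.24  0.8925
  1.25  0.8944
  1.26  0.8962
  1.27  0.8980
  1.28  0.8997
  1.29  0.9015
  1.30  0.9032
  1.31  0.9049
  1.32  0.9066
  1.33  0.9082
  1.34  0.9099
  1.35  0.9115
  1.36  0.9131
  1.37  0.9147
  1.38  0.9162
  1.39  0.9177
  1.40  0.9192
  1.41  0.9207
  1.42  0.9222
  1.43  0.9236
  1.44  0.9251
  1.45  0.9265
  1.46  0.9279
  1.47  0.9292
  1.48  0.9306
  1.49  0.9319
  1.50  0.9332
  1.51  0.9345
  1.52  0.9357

$19.07

σ√T = 0.23·√1 = 0.2300
ln(S/K) + (r + σ²/2)T = ln(50/70) + (0.021 + 0.23²/2)·1 = -0.3365 + 0.0475 = -0.2890
d₁ = -0.2890 / 0.2300 = -1.2566 ⇒ -1.26
d₂ = d₁ − σ√T = -1.2566 − 0.2300 = -1.4866 ⇒ -1.49
exp(−rT) = exp(−0.021·1) = 0.9792
N(−d₂) = N(1.49) = 0.9319;  N(−d₁) = N(1.26) = 0.8962
P = 70·0.9792·0.9319 − 50·0.8962 = 63.8762 − 44.8100 = 19.0662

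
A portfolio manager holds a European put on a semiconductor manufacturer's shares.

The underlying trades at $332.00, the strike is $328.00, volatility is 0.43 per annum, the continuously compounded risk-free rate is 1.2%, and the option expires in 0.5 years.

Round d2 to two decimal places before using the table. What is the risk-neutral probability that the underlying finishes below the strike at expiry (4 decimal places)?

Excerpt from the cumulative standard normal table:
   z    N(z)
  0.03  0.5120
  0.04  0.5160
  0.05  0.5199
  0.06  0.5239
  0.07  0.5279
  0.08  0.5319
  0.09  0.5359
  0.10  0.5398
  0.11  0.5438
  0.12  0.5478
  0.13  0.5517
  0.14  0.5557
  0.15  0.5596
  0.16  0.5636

σ√T = 0.43·√0.5 = 0.3041
d₁ = [ln(332/328) + (0.012 + 0.43²/2)·0.5] / 0.3041 = [0.0121 + 0.0522] / 0.3041 = 0.2116 ⇒ 0.21
d₂ = d₁ − σ√T = 0.2116 − 0.3041 = -0.0924 ⇒ -0.09
Risk-neutral Pr[S_T < K] = N(−d₂) = N(0.09) = 0.5359

0.5359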